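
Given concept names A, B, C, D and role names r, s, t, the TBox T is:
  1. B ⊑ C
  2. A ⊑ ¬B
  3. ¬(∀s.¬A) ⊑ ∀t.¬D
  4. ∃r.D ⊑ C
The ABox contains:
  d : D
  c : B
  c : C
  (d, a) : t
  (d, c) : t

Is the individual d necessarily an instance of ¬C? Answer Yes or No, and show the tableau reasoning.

No

1. d : ¬C?  L(d) = {D} ∪ {C}
   open: L(d) ⊇ {C, D, ¬A, ∀s.¬A} — d ∉ ¬C possible
2. Hence d : ¬C: not entailed.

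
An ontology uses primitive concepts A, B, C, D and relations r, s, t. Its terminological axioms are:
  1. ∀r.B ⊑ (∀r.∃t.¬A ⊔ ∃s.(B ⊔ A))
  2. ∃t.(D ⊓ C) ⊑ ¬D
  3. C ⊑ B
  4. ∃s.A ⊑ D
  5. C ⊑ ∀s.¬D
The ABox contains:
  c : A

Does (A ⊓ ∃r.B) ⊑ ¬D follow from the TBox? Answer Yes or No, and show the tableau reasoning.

No

1. (A ⊓ ∃r.B) ⊑ ¬D  ⇔  ((A ⊓ ∃r.B) ⊓ D) unsat w.r.t. T
   open: L(x₀) ⊇ {A, D, ¬C, ∀t.(¬D ⊔ ¬C), ∃r.B, …} (+ ∃-successors)
2. Hence (A ⊓ ∃r.B) ⊑ ¬D: not entailed.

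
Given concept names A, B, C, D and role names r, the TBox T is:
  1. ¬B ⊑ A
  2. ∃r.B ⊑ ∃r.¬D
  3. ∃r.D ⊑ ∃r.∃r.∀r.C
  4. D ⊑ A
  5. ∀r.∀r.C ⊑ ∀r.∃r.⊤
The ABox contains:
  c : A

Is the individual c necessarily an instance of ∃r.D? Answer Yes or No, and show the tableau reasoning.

1. c : ∃r.D?  L(c) = {A} ∪ {∀r.¬D}
   open: L(c) ⊇ {A, ∀r.¬B, ∀r.¬D, ∃r.∃r.¬C} (+ ∃-successors) — c ∉ ∃r.D possible
2. Hence c : ∃r.D: not entailed.

No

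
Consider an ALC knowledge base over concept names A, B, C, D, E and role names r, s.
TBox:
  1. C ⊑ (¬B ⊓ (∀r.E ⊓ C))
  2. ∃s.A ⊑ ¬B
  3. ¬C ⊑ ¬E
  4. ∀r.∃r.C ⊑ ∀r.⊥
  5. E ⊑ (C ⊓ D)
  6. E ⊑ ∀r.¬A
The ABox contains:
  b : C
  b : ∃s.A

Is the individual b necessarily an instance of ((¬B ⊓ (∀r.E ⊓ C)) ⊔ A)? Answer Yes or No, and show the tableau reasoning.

Yes

1. b : ((¬B ⊓ (∀r.E ⊓ C)) ⊔ A)?  L(b) = {C, ∃s.A} ∪ {((B ⊔ (∃r.¬E ⊔ ¬C)) ⊓ ¬A)}
   clash {C, ¬C} at b — b ∈ ((¬B ⊓ (∀r.E ⊓ C)) ⊔ A)
2. Hence b : ((¬B ⊓ (∀r.E ⊓ C)) ⊔ A): entailed.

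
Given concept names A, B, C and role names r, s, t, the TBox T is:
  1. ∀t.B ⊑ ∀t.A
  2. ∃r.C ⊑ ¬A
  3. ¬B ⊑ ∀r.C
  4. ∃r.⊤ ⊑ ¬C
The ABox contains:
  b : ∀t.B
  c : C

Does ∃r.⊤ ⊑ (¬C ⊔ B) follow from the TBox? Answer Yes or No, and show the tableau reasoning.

1. ∃r.⊤ ⊑ (¬C ⊔ B)  ⇔  (∃r.⊤ ⊓ (C ⊓ ¬B)) unsat w.r.t. T
   all branches close; clash {C, ¬C} at x₀
2. Hence ∃r.⊤ ⊑ (¬C ⊔ B): entailed.

Yes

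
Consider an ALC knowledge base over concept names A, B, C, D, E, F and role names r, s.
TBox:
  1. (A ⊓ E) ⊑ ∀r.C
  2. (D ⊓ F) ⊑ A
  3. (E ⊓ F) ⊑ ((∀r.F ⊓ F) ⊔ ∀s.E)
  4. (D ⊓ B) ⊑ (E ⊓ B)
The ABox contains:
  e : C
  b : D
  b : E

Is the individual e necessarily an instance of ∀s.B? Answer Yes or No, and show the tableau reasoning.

No

1. e : ∀s.B?  L(e) = {C} ∪ {∃s.¬B}
   open: L(e) ⊇ {C, ¬A, ¬D, ¬E, ∃s.¬B} (+ ∃-successors) — e ∉ ∀s.B possible
2. Hence e : ∀s.B: not entailed.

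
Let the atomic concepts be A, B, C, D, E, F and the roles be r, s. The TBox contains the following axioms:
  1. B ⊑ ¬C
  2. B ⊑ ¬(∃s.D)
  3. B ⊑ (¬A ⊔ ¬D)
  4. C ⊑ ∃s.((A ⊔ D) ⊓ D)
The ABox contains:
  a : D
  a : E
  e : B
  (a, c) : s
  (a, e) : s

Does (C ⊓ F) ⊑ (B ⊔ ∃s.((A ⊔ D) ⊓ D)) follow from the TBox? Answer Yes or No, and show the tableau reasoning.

Yes

1. (C ⊓ F) ⊑ (B ⊔ ∃s.((A ⊔ D) ⊓ D))  ⇔  ((C ⊓ F) ⊓ (¬B ⊓ ∀s.((¬A ⊓ ¬D) ⊔ ¬D))) unsat w.r.t. T
   all branches close; clash {D, ¬D} at an ∃-successor
2. Hence (C ⊓ F) ⊑ (B ⊔ ∃s.((A ⊔ D) ⊓ D)): entailed.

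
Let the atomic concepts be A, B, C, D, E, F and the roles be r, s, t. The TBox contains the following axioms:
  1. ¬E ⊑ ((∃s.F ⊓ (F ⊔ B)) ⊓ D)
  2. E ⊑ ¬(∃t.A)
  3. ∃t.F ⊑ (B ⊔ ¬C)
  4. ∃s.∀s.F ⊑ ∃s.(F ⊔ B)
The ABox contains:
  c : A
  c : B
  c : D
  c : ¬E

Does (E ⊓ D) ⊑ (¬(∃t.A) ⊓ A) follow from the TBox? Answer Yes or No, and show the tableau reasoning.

1. (E ⊓ D) ⊑ (¬(∃t.A) ⊓ A)  ⇔  ((E ⊓ D) ⊓ (∃t.A ⊔ ¬A)) unsat w.r.t. T
   apply at x₀: E⊑¬(∃t.A)
   open: L(x₀) ⊇ {D, E, ¬A, ∀s.∃s.¬F, ∀t.¬A, …}
2. Hence (E ⊓ D) ⊑ (¬(∃t.A) ⊓ A): not entailed.

No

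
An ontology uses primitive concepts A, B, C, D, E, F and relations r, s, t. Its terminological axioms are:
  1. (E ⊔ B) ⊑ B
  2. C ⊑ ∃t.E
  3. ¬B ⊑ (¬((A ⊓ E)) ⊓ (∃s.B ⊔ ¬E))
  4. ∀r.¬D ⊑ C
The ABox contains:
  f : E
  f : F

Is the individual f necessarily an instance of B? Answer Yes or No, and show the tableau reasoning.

Yes

1. f : B?  L(f) = {E, F} ∪ {¬B}
   clash {B, ¬B} at f — f ∈ B
2. Hence f : B: entailed.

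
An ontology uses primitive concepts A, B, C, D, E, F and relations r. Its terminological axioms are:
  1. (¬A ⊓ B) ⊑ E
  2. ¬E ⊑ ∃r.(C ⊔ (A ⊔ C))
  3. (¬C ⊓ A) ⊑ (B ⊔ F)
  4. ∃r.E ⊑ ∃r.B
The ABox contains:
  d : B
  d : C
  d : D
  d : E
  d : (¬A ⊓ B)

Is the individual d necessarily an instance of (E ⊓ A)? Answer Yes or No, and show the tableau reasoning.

No

1. d : (E ⊓ A)?  L(d) = {B, C, D, E, (¬A ⊓ B)} ∪ {(¬E ⊔ ¬A)}
   open: L(d) ⊇ {B, C, D, E, ¬A, …} — d ∉ (E ⊓ A) possible
2. Hence d : (E ⊓ A): not entailed.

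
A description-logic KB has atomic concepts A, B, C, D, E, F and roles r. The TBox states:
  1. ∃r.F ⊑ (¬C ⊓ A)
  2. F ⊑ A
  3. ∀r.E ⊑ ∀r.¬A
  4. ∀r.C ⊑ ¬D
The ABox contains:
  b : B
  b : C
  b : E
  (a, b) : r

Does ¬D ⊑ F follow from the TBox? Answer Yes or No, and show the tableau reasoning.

1. ¬D ⊑ F  ⇔  (¬D ⊓ ¬F) unsat w.r.t. T
   open: L(x₀) ⊇ {¬D, ¬F, ∀r.¬F, ∃r.¬E} (+ ∃-successors)
2. Hence ¬D ⊑ F: not entailed.

No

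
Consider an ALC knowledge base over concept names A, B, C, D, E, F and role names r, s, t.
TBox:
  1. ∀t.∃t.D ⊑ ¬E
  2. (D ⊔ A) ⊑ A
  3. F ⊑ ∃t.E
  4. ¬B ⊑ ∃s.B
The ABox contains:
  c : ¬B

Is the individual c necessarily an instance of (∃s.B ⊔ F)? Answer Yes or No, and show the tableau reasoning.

1. c : (∃s.B ⊔ F)?  L(c) = {¬B} ∪ {(∀s.¬B ⊓ ¬F)}
   clash {B, ¬B} at an ∃-successor — c ∈ (∃s.B ⊔ F)
2. Hence c : (∃s.B ⊔ F): entailed.

Yes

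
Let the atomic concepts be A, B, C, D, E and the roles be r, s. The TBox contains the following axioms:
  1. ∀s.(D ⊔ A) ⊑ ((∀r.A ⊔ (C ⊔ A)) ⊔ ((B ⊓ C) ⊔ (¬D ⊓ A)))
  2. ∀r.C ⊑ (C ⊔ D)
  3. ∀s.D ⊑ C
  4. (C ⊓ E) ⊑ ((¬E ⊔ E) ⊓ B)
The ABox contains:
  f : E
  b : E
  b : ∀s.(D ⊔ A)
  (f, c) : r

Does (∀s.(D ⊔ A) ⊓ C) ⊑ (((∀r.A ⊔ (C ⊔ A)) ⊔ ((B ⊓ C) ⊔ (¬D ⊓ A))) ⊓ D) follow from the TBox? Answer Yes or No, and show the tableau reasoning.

1. (∀s.(D ⊔ A) ⊓ C) ⊑ (((∀r.A ⊔ (C ⊔ A)) ⊔ ((B ⊓ C) ⊔ (¬D ⊓ A))) ⊓ D)  ⇔  ((∀s.(D ⊔ A) ⊓ C) ⊓ (((∃r.¬A ⊓ (¬C ⊓ ¬A)) ⊓ ((¬B ⊔ ¬C) ⊓ (D ⊔ ¬A))) ⊔ ¬D)) unsat w.r.t. T
   apply at x₀: ∀s.(D ⊔ A)⊑((∀r.A ⊔ (C ⊔ A)) ⊔ ((B ⊓ C) ⊔ (¬D ⊓ A)))
   open: L(x₀) ⊇ {C, ¬D, ¬E, ∀r.A, ∀s.(D ⊔ A), …} (+ ∃-successors)
2. Hence (∀s.(D ⊔ A) ⊓ C) ⊑ (((∀r.A ⊔ (C ⊔ A)) ⊔ ((B ⊓ C) ⊔ (¬D ⊓ A))) ⊓ D): not entailed.

No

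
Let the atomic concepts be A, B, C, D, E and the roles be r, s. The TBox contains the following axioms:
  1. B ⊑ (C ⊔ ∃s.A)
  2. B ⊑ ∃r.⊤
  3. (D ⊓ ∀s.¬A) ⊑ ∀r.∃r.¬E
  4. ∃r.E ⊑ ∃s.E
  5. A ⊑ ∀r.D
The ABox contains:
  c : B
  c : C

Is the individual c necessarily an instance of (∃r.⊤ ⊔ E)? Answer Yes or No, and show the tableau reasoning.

1. c : (∃r.⊤ ⊔ E)?  L(c) = {B, C} ∪ {(∀r.⊥ ⊓ ¬E)}
   clash ⊥ at an ∃-successor — c ∈ (∃r.⊤ ⊔ E)
2. Hence c : (∃r.⊤ ⊔ E): entailed.

Yes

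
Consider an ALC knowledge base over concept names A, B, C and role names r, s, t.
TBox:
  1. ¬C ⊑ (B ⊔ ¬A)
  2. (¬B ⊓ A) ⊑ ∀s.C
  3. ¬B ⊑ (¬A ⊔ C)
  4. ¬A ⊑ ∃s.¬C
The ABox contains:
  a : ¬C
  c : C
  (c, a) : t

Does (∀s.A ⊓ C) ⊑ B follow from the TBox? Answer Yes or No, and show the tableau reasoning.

1. (∀s.A ⊓ C) ⊑ B  ⇔  ((∀s.A ⊓ C) ⊓ ¬B) unsat w.r.t. T
   apply at x₀: ¬B⊑(¬A ⊔ C)
   open: L(x₀) ⊇ {C, ¬A, ¬B, ∀s.A, ∃s.¬C} (+ ∃-successors)
2. Hence (∀s.A ⊓ C) ⊑ B: not entailed.

No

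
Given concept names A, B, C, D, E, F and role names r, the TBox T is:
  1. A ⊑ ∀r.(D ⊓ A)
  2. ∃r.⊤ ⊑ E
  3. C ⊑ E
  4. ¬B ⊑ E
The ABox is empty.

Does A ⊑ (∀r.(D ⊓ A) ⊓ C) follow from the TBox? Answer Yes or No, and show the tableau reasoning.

1. A ⊑ (∀r.(D ⊓ A) ⊓ C)  ⇔  (A ⊓ (∃r.(¬D ⊔ ¬A) ⊔ ¬C)) unsat w.r.t. T
   apply at x₀: A⊑∀r.(D ⊓ A)
   open: L(x₀) ⊇ {A, B, ¬C, ∀r.(D ⊓ A), ∀r.⊥}
2. Hence A ⊑ (∀r.(D ⊓ A) ⊓ C): not entailed.

No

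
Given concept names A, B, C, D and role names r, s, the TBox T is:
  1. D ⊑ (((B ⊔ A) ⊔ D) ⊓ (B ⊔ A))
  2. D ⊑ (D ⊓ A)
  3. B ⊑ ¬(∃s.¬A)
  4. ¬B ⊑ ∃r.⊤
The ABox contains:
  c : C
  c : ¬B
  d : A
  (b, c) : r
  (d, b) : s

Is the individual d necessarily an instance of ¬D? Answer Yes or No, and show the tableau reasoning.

1. d : ¬D?  L(d) = {A} ∪ {D}
   apply at d: D⊑(((B ⊔ A) ⊔ D) ⊓ (B ⊔ A)); D⊑(D ⊓ A)
   open: L(d) ⊇ {A, B, D, ∀s.A} — d ∉ ¬D possible
2. Hence d : ¬D: not entailed.

No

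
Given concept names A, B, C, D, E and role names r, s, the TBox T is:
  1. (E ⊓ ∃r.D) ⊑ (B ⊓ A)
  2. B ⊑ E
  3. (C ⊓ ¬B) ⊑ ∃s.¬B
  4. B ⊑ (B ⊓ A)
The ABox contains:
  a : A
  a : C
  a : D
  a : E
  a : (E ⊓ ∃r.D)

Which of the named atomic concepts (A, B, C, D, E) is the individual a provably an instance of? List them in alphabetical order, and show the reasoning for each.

{A, B, C, D, E}

1. a : A?  L(a) = {A, C, D, E, (E ⊓ ∃r.D)} ∪ {¬A}
   clash {A, ¬A} at a — a ∈ A
2. a : B?  L(a) = {A, C, D, E, (E ⊓ ∃r.D)} ∪ {¬B}
   clash {B, ¬B} at a — a ∈ B
3. a : C?  L(a) = {A, C, D, E, (E ⊓ ∃r.D)} ∪ {¬C}
   clash {C, ¬C} at a — a ∈ C
4. a : D?  L(a) = {A, C, D, E, (E ⊓ ∃r.D)} ∪ {¬D}
   clash {D, ¬D} at a — a ∈ D
5. a : E?  L(a) = {A, C, D, E, (E ⊓ ∃r.D)} ∪ {¬E}
   clash {E, ¬E} at a — a ∈ E
6. Entailed for a: {A, B, C, D, E}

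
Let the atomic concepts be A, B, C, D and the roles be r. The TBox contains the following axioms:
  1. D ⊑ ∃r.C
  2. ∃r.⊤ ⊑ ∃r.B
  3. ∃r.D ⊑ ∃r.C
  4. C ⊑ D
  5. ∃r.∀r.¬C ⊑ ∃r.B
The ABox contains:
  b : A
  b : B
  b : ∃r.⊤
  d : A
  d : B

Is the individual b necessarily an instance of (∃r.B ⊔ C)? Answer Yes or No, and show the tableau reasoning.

1. b : (∃r.B ⊔ C)?  L(b) = {A, B, ∃r.⊤} ∪ {(∀r.¬B ⊓ ¬C)}
   clash {B, ¬B} at an ∃-successor — b ∈ (∃r.B ⊔ C)
2. Hence b : (∃r.B ⊔ C): entailed.

Yes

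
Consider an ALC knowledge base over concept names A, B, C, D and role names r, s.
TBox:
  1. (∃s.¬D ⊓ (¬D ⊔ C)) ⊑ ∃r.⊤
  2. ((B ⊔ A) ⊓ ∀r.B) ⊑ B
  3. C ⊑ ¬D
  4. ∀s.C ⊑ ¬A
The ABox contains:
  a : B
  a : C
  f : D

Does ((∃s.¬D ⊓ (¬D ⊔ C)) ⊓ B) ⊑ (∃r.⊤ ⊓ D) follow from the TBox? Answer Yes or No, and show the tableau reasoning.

No

1. ((∃s.¬D ⊓ (¬D ⊔ C)) ⊓ B) ⊑ (∃r.⊤ ⊓ D)  ⇔  (((∃s.¬D ⊓ (¬D ⊔ C)) ⊓ B) ⊓ (∀r.⊥ ⊔ ¬D)) unsat w.r.t. T
   apply at x₀: (∃s.¬D ⊓ (¬D ⊔ C))⊑∃r.⊤
   open: L(x₀) ⊇ {B, ¬C, ¬D, ∃r.⊤, ∃s.¬C, …} (+ ∃-successors)
2. Hence ((∃s.¬D ⊓ (¬D ⊔ C)) ⊓ B) ⊑ (∃r.⊤ ⊓ D): not entailed.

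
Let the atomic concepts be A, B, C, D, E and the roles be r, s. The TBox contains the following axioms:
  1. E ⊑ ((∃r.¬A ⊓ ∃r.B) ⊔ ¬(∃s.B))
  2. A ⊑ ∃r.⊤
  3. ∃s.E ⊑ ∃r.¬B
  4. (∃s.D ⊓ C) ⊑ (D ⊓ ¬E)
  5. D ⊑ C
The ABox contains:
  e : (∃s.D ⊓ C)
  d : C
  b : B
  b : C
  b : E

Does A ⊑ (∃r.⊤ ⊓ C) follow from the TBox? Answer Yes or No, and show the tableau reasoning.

No

1. A ⊑ (∃r.⊤ ⊓ C)  ⇔  (A ⊓ (∀r.⊥ ⊔ ¬C)) unsat w.r.t. T
   apply at x₀: A⊑∃r.⊤
   open: L(x₀) ⊇ {A, ¬C, ¬D, ¬E, ∀s.¬E, …} (+ ∃-successors)
2. Hence A ⊑ (∃r.⊤ ⊓ C): not entailed.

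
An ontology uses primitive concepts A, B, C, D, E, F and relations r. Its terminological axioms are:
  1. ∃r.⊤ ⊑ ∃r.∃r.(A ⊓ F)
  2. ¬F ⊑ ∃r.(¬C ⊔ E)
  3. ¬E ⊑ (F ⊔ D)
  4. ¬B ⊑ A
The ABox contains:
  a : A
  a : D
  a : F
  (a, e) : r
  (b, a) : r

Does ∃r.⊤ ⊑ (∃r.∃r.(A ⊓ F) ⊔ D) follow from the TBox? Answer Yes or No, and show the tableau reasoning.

1. ∃r.⊤ ⊑ (∃r.∃r.(A ⊓ F) ⊔ D)  ⇔  (∃r.⊤ ⊓ (∀r.∀r.(¬A ⊔ ¬F) ⊓ ¬D)) unsat w.r.t. T
   all branches close; clash {D, ¬D} at x₀
2. Hence ∃r.⊤ ⊑ (∃r.∃r.(A ⊓ F) ⊔ D): entailed.

Yes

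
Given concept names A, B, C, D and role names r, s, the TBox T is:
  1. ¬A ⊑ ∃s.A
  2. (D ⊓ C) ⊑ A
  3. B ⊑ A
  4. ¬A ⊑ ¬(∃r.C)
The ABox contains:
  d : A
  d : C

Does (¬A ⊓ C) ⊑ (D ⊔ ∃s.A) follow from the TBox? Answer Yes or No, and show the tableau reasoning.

1. (¬A ⊓ C) ⊑ (D ⊔ ∃s.A)  ⇔  ((¬A ⊓ C) ⊓ (¬D ⊓ ∀s.¬A)) unsat w.r.t. T
   all branches close; clash {A, ¬A} at x₀
2. Hence (¬A ⊓ C) ⊑ (D ⊔ ∃s.A): entailed.

Yes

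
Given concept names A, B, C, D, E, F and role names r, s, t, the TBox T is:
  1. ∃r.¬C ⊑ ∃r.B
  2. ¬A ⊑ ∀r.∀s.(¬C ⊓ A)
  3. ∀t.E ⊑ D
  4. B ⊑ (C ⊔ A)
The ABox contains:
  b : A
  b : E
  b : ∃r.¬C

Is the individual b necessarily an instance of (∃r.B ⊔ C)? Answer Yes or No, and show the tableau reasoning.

Yes

1. b : (∃r.B ⊔ C)?  L(b) = {A, E, ∃r.¬C} ∪ {(∀r.¬B ⊓ ¬C)}
   clash {B, ¬B} at an ∃-successor — b ∈ (∃r.B ⊔ C)
2. Hence b : (∃r.B ⊔ C): entailed.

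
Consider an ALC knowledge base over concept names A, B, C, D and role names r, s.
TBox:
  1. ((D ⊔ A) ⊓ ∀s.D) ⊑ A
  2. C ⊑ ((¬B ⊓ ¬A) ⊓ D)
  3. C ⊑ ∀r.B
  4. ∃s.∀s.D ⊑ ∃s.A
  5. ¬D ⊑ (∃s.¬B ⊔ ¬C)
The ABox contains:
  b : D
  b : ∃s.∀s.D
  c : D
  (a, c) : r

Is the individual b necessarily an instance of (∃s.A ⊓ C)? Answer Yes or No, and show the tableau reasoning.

No

1. b : (∃s.A ⊓ C)?  L(b) = {D, ∃s.∀s.D} ∪ {(∀s.¬A ⊔ ¬C)}
   apply at b: ∃s.∀s.D⊑∃s.A
   open: L(b) ⊇ {D, ¬C, ∃s.A, ∃s.¬D, ∃s.∀s.D} (+ ∃-successors) — b ∉ (∃s.A ⊓ C) possible
2. Hence b : (∃s.A ⊓ C): not entailed.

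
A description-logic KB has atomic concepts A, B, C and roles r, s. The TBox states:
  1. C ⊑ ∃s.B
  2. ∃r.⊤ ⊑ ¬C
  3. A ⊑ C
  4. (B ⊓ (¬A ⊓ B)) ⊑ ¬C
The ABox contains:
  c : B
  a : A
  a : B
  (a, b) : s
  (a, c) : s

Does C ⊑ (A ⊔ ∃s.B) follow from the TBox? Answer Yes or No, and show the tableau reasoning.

Yes

1. C ⊑ (A ⊔ ∃s.B)  ⇔  (C ⊓ (¬A ⊓ ∀s.¬B)) unsat w.r.t. T
   all branches close; clash {C, ¬C} at x₀
2. Hence C ⊑ (A ⊔ ∃s.B): entailed.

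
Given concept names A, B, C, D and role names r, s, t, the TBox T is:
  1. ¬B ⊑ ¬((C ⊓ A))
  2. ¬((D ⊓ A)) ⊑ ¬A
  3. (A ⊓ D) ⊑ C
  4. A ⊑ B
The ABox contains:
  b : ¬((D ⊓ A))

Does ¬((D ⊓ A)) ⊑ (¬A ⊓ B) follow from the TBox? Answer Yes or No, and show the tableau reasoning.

1. ¬((D ⊓ A)) ⊑ (¬A ⊓ B)  ⇔  ((¬D ⊔ ¬A) ⊓ (A ⊔ ¬B)) unsat w.r.t. T
   apply at x₀: ¬((D ⊓ A))⊑¬A
   open: L(x₀) ⊇ {¬A, ¬B}
2. Hence ¬((D ⊓ A)) ⊑ (¬A ⊓ B): not entailed.

No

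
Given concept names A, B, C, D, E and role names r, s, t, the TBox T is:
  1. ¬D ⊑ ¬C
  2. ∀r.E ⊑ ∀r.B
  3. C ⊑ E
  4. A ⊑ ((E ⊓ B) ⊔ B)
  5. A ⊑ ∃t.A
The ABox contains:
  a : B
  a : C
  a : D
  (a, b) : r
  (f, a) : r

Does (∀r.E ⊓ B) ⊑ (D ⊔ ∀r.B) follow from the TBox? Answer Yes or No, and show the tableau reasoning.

Yes

1. (∀r.E ⊓ B) ⊑ (D ⊔ ∀r.B)  ⇔  ((∀r.E ⊓ B) ⊓ (¬D ⊓ ∃r.¬B)) unsat w.r.t. T
   all branches close; clash {B, ¬B} at an ∃-successor
2. Hence (∀r.E ⊓ B) ⊑ (D ⊔ ∀r.B): entailed.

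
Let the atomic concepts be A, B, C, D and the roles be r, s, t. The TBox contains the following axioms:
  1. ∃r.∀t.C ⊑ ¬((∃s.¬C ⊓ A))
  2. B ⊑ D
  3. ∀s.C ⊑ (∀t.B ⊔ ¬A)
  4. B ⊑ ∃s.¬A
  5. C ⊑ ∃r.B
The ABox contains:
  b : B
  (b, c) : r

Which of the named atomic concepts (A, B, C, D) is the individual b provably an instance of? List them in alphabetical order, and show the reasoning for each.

1. b : A?  L(b) = {B} ∪ {¬A}
   apply at b: B⊑D; B⊑∃s.¬A
   open: L(b) ⊇ {B, D, ¬A, ¬C, ∀r.∃t.¬C, …} (+ ∃-successors) — b ∉ A possible
2. b : B?  L(b) = {B} ∪ {¬B}
   clash {B, ¬B} at b — b ∈ B
3. b : C?  L(b) = {B} ∪ {¬C}
   apply at b: B⊑D; B⊑∃s.¬A
   open: L(b) ⊇ {B, D, ¬C, ∀r.∃t.¬C, ∃s.¬A, …} (+ ∃-successors) — b ∉ C possible
4. b : D?  L(b) = {B} ∪ {¬D}
   clash {D, ¬D} at b — b ∈ D
5. Entailed for b: {B, D}

{B, D}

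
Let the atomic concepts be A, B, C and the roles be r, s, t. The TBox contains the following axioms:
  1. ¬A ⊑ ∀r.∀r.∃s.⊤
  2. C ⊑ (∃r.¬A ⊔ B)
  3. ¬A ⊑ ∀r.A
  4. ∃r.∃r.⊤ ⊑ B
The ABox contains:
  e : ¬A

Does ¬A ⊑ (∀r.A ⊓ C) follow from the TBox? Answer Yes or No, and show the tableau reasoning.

1. ¬A ⊑ (∀r.A ⊓ C)  ⇔  (¬A ⊓ (∃r.¬A ⊔ ¬C)) unsat w.r.t. T
   apply at x₀: ¬A⊑∀r.∀r.∃s.⊤; ¬A⊑∀r.A
   open: L(x₀) ⊇ {¬A, ¬C, ∀r.A, ∀r.∀r.∃s.⊤, ∀r.∀r.⊥}
2. Hence ¬A ⊑ (∀r.A ⊓ C): not entailed.

No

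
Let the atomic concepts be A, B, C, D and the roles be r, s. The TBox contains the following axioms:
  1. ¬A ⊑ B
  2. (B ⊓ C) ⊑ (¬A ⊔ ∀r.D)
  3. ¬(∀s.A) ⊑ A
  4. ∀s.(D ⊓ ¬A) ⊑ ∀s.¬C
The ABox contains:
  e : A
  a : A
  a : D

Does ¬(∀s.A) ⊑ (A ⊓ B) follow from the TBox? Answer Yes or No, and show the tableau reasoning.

1. ¬(∀s.A) ⊑ (A ⊓ B)  ⇔  (∃s.¬A ⊓ (¬A ⊔ ¬B)) unsat w.r.t. T
   apply at x₀: ¬(∀s.A)⊑A
   open: L(x₀) ⊇ {A, ¬B, ∃s.(¬D ⊔ A), ∃s.¬A} (+ ∃-successors)
2. Hence ¬(∀s.A) ⊑ (A ⊓ B): not entailed.

No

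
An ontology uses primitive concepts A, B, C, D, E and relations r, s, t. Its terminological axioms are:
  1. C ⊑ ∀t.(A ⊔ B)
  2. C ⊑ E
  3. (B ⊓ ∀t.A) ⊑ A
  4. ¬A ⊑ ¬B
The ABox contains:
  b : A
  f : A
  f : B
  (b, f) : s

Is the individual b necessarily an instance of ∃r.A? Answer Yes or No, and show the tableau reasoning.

1. b : ∃r.A?  L(b) = {A} ∪ {∀r.¬A}
   open: L(b) ⊇ {A, ¬C, ∀r.¬A} — b ∉ ∃r.A possible
2. Hence b : ∃r.A: not entailed.

No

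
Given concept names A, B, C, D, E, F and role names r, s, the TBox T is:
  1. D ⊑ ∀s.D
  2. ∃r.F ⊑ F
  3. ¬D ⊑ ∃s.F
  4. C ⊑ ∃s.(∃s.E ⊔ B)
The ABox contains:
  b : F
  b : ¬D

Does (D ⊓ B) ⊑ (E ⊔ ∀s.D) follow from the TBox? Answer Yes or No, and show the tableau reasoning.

Yes

1. (D ⊓ B) ⊑ (E ⊔ ∀s.D)  ⇔  ((D ⊓ B) ⊓ (¬E ⊓ ∃s.¬D)) unsat w.r.t. T
   all branches close; clash {D, ¬D} at an ∃-successor
2. Hence (D ⊓ B) ⊑ (E ⊔ ∀s.D): entailed.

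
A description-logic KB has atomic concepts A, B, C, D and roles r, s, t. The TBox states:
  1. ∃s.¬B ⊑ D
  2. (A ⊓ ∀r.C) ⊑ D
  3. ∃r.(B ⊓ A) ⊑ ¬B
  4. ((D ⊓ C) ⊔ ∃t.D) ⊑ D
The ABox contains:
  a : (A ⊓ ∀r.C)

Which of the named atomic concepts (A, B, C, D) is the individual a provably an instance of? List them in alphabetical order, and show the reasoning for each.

1. a : A?  L(a) = {(A ⊓ ∀r.C)} ∪ {¬A}
   clash {A, ¬A} at a — a ∈ A
2. a : B?  L(a) = {(A ⊓ ∀r.C)} ∪ {¬B}
   apply at a: (A ⊓ ∀r.C)⊑D
   open: L(a) ⊇ {A, D, ¬B, ¬C, ∀r.C, …} — a ∉ B possible
3. a : C?  L(a) = {(A ⊓ ∀r.C)} ∪ {¬C}
   apply at a: (A ⊓ ∀r.C)⊑D
   open: L(a) ⊇ {A, D, ¬C, ∀r.(¬B ⊔ ¬A), ∀r.C, …} — a ∉ C possible
4. a : D?  L(a) = {(A ⊓ ∀r.C)} ∪ {¬D}
   clash {D, ¬D} at a — a ∈ D
5. Entailed for a: {A, D}

{A, D}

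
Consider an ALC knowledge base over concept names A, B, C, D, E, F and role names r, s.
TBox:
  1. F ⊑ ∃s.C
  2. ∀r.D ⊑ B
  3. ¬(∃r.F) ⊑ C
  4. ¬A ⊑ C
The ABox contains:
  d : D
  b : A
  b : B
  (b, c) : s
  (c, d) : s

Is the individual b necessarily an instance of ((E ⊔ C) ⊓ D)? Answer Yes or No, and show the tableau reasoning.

1. b : ((E ⊔ C) ⊓ D)?  L(b) = {A, B} ∪ {((¬E ⊓ ¬C) ⊔ ¬D)}
   open: L(b) ⊇ {A, B, ¬C, ¬E, ¬F, …} (+ ∃-successors) — b ∉ ((E ⊔ C) ⊓ D) possible
2. Hence b : ((E ⊔ C) ⊓ D): not entailed.

No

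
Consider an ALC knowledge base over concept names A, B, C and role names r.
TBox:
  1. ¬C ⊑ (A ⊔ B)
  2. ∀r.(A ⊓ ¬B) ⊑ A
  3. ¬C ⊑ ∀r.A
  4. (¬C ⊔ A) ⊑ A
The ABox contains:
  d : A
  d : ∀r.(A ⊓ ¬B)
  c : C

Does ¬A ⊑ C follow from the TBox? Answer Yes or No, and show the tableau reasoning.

Yes

1. ¬A ⊑ C  ⇔  (¬A ⊓ ¬C) unsat w.r.t. T
   all branches close; clash {A, ¬A} at x₀
2. Hence ¬A ⊑ C: entailed.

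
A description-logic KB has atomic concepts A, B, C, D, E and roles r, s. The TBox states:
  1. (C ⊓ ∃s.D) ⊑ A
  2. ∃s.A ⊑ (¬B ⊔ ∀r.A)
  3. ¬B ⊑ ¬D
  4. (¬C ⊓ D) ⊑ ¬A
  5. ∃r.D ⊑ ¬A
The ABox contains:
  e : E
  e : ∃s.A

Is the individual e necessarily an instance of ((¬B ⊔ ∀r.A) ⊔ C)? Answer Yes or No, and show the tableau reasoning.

Yes

1. e : ((¬B ⊔ ∀r.A) ⊔ C)?  L(e) = {E, ∃s.A} ∪ {((B ⊓ ∃r.¬A) ⊓ ¬C)}
   clash {A, ¬A} at e — e ∈ ((¬B ⊔ ∀r.A) ⊔ C)
2. Hence e : ((¬B ⊔ ∀r.A) ⊔ C): entailed.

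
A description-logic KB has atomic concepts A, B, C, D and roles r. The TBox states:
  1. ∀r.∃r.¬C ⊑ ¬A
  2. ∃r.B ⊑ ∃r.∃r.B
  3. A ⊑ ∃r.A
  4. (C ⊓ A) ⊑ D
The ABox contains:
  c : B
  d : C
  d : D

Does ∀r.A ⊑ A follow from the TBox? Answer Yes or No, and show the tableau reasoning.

1. ∀r.A ⊑ A  ⇔  (∀r.A ⊓ ¬A) unsat w.r.t. T
   open: L(x₀) ⊇ {¬A, ∀r.A, ∀r.¬B}
2. Hence ∀r.A ⊑ A: not entailed.

No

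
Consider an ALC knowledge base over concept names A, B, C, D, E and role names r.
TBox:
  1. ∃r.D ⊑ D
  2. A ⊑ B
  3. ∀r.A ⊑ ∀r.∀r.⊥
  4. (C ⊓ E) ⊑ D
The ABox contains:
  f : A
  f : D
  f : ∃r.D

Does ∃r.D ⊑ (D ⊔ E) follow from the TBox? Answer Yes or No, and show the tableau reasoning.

1. ∃r.D ⊑ (D ⊔ E)  ⇔  (∃r.D ⊓ (¬D ⊓ ¬E)) unsat w.r.t. T
   all branches close; clash {D, ¬D} at x₀
2. Hence ∃r.D ⊑ (D ⊔ E): entailed.

Yes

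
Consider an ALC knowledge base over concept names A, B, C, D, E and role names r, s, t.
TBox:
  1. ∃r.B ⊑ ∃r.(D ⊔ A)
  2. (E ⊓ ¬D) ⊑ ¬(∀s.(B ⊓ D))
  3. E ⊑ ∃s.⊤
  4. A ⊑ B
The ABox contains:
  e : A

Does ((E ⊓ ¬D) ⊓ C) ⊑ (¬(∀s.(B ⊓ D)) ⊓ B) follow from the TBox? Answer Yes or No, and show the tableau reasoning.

No

1. ((E ⊓ ¬D) ⊓ C) ⊑ (¬(∀s.(B ⊓ D)) ⊓ B)  ⇔  (((E ⊓ ¬D) ⊓ C) ⊓ (∀s.(B ⊓ D) ⊔ ¬B)) unsat w.r.t. T
   apply at x₀: (E ⊓ ¬D)⊑¬(∀s.(B ⊓ D)); E⊑∃s.⊤
   open: L(x₀) ⊇ {C, E, ¬A, ¬B, ¬D, …} (+ ∃-successors)
2. Hence ((E ⊓ ¬D) ⊓ C) ⊑ (¬(∀s.(B ⊓ D)) ⊓ B): not entailed.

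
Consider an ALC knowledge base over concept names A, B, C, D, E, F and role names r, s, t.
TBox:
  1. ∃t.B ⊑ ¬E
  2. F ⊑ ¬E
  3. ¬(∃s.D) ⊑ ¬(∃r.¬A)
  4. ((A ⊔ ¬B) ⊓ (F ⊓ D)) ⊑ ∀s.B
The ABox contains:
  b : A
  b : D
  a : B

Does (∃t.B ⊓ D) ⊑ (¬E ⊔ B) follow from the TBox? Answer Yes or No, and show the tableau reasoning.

Yes

1. (∃t.B ⊓ D) ⊑ (¬E ⊔ B)  ⇔  ((∃t.B ⊓ D) ⊓ (E ⊓ ¬B)) unsat w.r.t. T
   all branches close; clash {E, ¬E} at x₀
2. Hence (∃t.B ⊓ D) ⊑ (¬E ⊔ B): entailed.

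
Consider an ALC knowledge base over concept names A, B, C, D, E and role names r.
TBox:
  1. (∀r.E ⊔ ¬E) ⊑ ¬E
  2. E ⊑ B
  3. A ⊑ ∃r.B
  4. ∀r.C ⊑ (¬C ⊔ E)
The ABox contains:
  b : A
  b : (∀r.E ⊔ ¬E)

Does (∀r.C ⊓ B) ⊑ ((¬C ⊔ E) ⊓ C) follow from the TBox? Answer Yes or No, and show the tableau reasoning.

No

1. (∀r.C ⊓ B) ⊑ ((¬C ⊔ E) ⊓ C)  ⇔  ((∀r.C ⊓ B) ⊓ ((C ⊓ ¬E) ⊔ ¬C)) unsat w.r.t. T
   apply at x₀: ∀r.C⊑(¬C ⊔ E)
   open: L(x₀) ⊇ {B, E, ¬A, ¬C, ∀r.C, …} (+ ∃-successors)
2. Hence (∀r.C ⊓ B) ⊑ ((¬C ⊔ E) ⊓ C): not entailed.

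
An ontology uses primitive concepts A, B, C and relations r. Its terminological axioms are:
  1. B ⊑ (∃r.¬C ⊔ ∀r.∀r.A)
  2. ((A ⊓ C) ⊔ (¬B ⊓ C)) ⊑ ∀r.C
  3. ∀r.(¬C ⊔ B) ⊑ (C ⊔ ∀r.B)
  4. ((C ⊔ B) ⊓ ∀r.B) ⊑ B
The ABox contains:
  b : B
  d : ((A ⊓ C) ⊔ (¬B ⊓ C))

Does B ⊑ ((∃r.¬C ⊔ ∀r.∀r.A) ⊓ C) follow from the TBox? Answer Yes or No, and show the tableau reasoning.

1. B ⊑ ((∃r.¬C ⊔ ∀r.∀r.A) ⊓ C)  ⇔  (B ⊓ ((∀r.C ⊓ ∃r.∃r.¬A) ⊔ ¬C)) unsat w.r.t. T
   apply at x₀: B⊑(∃r.¬C ⊔ ∀r.∀r.A)
   open: L(x₀) ⊇ {B, ¬A, ¬C, ∃r.(C ⊓ ¬B), ∃r.¬C} (+ ∃-successors)
2. Hence B ⊑ ((∃r.¬C ⊔ ∀r.∀r.A) ⊓ C): not entailed.

No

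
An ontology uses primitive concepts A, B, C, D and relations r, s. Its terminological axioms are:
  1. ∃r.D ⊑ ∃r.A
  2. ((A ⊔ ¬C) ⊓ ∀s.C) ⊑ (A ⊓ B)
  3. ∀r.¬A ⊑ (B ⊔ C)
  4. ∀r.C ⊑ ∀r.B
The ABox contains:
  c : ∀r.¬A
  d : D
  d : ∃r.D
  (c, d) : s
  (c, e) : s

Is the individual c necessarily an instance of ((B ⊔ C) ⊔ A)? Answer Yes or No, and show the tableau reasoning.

Yes

1. c : ((B ⊔ C) ⊔ A)?  L(c) = {∀r.¬A} ∪ {((¬B ⊓ ¬C) ⊓ ¬A)}
   clash {C, ¬C} at c — c ∈ ((B ⊔ C) ⊔ A)
2. Hence c : ((B ⊔ C) ⊔ A): entailed.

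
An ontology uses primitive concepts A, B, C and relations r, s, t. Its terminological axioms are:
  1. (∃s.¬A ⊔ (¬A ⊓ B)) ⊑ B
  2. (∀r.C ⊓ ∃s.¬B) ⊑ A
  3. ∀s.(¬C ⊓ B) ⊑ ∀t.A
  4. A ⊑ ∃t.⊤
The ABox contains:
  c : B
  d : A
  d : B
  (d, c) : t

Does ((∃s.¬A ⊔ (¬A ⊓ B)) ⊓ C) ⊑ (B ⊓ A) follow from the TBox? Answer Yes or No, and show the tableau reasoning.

1. ((∃s.¬A ⊔ (¬A ⊓ B)) ⊓ C) ⊑ (B ⊓ A)  ⇔  (((∃s.¬A ⊔ (¬A ⊓ B)) ⊓ C) ⊓ (¬B ⊔ ¬A)) unsat w.r.t. T
   apply at x₀: (∃s.¬A ⊔ (¬A ⊓ B))⊑B
   open: L(x₀) ⊇ {B, C, ¬A, ∃r.¬C, ∃s.(C ⊔ ¬B), …} (+ ∃-successors)
2. Hence ((∃s.¬A ⊔ (¬A ⊓ B)) ⊓ C) ⊑ (B ⊓ A): not entailed.

No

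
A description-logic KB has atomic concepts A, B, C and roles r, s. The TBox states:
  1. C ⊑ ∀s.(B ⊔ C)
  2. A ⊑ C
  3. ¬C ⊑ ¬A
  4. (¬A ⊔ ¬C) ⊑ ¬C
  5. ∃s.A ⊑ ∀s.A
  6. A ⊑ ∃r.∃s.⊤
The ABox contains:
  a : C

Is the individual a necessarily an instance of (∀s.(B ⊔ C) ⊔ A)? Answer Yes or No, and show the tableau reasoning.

1. a : (∀s.(B ⊔ C) ⊔ A)?  L(a) = {C} ∪ {(∃s.(¬B ⊓ ¬C) ⊓ ¬A)}
   clash {C, ¬C} at a — a ∈ (∀s.(B ⊔ C) ⊔ A)
2. Hence a : (∀s.(B ⊔ C) ⊔ A): entailed.

Yes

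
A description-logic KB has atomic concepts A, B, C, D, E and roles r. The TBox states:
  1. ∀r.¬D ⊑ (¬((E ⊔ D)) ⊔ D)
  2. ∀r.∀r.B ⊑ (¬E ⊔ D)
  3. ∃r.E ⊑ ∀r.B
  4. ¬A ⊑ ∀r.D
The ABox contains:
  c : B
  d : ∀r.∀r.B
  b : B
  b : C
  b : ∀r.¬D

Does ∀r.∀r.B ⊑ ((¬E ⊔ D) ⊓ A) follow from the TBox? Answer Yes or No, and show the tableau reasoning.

No

1. ∀r.∀r.B ⊑ ((¬E ⊔ D) ⊓ A)  ⇔  (∀r.∀r.B ⊓ ((E ⊓ ¬D) ⊔ ¬A)) unsat w.r.t. T
   apply at x₀: ∀r.∀r.B⊑(¬E ⊔ D)
   open: L(x₀) ⊇ {¬A, ¬E, ∀r.D, ∀r.¬E, ∀r.∀r.B, …} (+ ∃-successors)
2. Hence ∀r.∀r.B ⊑ ((¬E ⊔ D) ⊓ A): not entailed.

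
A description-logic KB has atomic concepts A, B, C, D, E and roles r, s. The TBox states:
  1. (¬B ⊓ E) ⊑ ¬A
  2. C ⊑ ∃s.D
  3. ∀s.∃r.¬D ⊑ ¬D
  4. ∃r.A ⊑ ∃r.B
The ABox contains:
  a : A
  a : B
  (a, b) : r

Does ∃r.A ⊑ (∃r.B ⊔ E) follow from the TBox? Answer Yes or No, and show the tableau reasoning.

Yes

1. ∃r.A ⊑ (∃r.B ⊔ E)  ⇔  (∃r.A ⊓ (∀r.¬B ⊓ ¬E)) unsat w.r.t. T
   all branches close; clash {B, ¬B} at an ∃-successor
2. Hence ∃r.A ⊑ (∃r.B ⊔ E): entailed.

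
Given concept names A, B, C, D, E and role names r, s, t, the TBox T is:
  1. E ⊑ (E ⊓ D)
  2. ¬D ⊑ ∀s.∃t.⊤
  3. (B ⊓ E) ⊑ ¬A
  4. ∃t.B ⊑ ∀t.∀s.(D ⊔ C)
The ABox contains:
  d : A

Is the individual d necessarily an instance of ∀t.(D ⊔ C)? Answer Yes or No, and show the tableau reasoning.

No

1. d : ∀t.(D ⊔ C)?  L(d) = {A} ∪ {∃t.(¬D ⊓ ¬C)}
   open: L(d) ⊇ {A, D, ¬E, ∀t.¬B, ∃t.(¬D ⊓ ¬C)} (+ ∃-successors) — d ∉ ∀t.(D ⊔ C) possible
2. Hence d : ∀t.(D ⊔ C): not entailed.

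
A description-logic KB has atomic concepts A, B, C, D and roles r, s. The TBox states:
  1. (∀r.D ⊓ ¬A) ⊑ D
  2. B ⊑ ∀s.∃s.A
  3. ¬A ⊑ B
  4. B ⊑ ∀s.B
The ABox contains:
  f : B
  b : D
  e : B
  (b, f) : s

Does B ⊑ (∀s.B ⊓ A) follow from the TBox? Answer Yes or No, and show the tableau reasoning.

1. B ⊑ (∀s.B ⊓ A)  ⇔  (B ⊓ (∃s.¬B ⊔ ¬A)) unsat w.r.t. T
   apply at x₀: B⊑∀s.∃s.A; B⊑∀s.B
   open: L(x₀) ⊇ {B, ¬A, ∀s.B, ∀s.∃s.A, ∃r.¬D} (+ ∃-successors)
2. Hence B ⊑ (∀s.B ⊓ A): not entailed.

No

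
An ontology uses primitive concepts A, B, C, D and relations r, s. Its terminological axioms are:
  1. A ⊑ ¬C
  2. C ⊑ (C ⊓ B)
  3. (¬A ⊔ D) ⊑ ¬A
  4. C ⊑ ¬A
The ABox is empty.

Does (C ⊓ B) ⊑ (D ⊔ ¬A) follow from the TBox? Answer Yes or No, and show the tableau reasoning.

1. (C ⊓ B) ⊑ (D ⊔ ¬A)  ⇔  ((C ⊓ B) ⊓ (¬D ⊓ A)) unsat w.r.t. T
   all branches close; clash {C, ¬C} at x₀
2. Hence (C ⊓ B) ⊑ (D ⊔ ¬A): entailed.

Yes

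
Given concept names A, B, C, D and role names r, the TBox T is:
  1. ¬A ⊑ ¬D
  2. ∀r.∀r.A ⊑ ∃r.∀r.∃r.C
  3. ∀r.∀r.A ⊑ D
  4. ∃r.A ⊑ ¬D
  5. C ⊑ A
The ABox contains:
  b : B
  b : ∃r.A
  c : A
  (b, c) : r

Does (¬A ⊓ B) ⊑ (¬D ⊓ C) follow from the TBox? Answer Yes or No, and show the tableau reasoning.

1. (¬A ⊓ B) ⊑ (¬D ⊓ C)  ⇔  ((¬A ⊓ B) ⊓ (D ⊔ ¬C)) unsat w.r.t. T
   apply at x₀: ¬A⊑¬D
   open: L(x₀) ⊇ {B, ¬A, ¬C, ¬D, ∃r.∃r.¬A} (+ ∃-successors)
2. Hence (¬A ⊓ B) ⊑ (¬D ⊓ C): not entailed.

No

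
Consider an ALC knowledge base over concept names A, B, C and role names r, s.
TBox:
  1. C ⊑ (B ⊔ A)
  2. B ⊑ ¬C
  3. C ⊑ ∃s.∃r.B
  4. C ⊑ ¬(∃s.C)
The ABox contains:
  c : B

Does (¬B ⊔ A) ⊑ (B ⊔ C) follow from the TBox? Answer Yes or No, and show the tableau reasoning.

No

1. (¬B ⊔ A) ⊑ (B ⊔ C)  ⇔  ((¬B ⊔ A) ⊓ (¬B ⊓ ¬C)) unsat w.r.t. T
   open: L(x₀) ⊇ {¬B, ¬C}
2. Hence (¬B ⊔ A) ⊑ (B ⊔ C): not entailed.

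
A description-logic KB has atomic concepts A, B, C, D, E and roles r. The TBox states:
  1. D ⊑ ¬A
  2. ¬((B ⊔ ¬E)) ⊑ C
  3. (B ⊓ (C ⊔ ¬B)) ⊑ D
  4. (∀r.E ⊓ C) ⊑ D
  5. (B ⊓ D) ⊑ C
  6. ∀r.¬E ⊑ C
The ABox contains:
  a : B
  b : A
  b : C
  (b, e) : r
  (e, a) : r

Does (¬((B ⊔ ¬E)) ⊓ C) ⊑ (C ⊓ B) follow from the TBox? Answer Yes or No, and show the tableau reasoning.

No

1. (¬((B ⊔ ¬E)) ⊓ C) ⊑ (C ⊓ B)  ⇔  (((¬B ⊓ E) ⊓ C) ⊓ (¬C ⊔ ¬B)) unsat w.r.t. T
   open: L(x₀) ⊇ {C, E, ¬B, ¬D, ∃r.¬E} (+ ∃-successors)
2. Hence (¬((B ⊔ ¬E)) ⊓ C) ⊑ (C ⊓ B): not entailed.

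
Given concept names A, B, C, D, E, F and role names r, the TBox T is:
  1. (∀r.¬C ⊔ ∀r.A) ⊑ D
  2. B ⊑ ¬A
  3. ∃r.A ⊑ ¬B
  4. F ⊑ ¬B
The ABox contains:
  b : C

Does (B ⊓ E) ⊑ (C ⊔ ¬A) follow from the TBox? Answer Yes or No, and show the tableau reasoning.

Yes

1. (B ⊓ E) ⊑ (C ⊔ ¬A)  ⇔  ((B ⊓ E) ⊓ (¬C ⊓ A)) unsat w.r.t. T
   all branches close; clash {A, ¬A} at x₀
2. Hence (B ⊓ E) ⊑ (C ⊔ ¬A): entailed.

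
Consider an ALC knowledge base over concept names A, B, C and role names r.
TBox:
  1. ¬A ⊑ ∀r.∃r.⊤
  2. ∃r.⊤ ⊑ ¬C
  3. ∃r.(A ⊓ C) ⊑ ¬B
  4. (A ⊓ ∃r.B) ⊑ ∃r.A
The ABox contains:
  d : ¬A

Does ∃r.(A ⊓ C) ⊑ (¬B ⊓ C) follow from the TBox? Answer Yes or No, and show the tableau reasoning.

1. ∃r.(A ⊓ C) ⊑ (¬B ⊓ C)  ⇔  (∃r.(A ⊓ C) ⊓ (B ⊔ ¬C)) unsat w.r.t. T
   apply at x₀: ∃r.(A ⊓ C)⊑¬B
   open: L(x₀) ⊇ {A, ¬B, ¬C, ∀r.¬B, ∃r.(A ⊓ C)} (+ ∃-successors)
2. Hence ∃r.(A ⊓ C) ⊑ (¬B ⊓ C): not entailed.

No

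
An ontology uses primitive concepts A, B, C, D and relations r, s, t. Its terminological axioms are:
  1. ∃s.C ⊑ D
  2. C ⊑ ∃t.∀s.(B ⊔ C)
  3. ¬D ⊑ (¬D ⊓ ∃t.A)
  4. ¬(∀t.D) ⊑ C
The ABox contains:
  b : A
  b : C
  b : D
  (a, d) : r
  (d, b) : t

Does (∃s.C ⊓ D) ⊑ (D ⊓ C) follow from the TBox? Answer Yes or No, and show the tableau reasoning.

No

1. (∃s.C ⊓ D) ⊑ (D ⊓ C)  ⇔  ((∃s.C ⊓ D) ⊓ (¬D ⊔ ¬C)) unsat w.r.t. T
   open: L(x₀) ⊇ {D, ¬C, ∀t.D, ∃s.C} (+ ∃-successors)
2. Hence (∃s.C ⊓ D) ⊑ (D ⊓ C): not entailed.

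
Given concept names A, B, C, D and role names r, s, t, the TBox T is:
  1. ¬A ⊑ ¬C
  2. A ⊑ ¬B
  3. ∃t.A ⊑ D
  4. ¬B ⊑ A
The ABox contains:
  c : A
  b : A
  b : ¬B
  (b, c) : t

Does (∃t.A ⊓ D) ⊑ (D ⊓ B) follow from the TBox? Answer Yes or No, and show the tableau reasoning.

No

1. (∃t.A ⊓ D) ⊑ (D ⊓ B)  ⇔  ((∃t.A ⊓ D) ⊓ (¬D ⊔ ¬B)) unsat w.r.t. T
   open: L(x₀) ⊇ {A, D, ¬B, ∃t.A} (+ ∃-successors)
2. Hence (∃t.A ⊓ D) ⊑ (D ⊓ B): not entailed.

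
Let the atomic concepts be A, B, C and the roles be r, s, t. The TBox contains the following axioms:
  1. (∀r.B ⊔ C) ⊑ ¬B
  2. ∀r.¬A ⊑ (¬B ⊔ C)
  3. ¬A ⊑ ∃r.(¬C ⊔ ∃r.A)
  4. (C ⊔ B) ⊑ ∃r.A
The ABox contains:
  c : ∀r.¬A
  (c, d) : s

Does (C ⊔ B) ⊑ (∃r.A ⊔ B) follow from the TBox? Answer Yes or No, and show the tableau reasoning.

Yes

1. (C ⊔ B) ⊑ (∃r.A ⊔ B)  ⇔  ((C ⊔ B) ⊓ (∀r.¬A ⊓ ¬B)) unsat w.r.t. T
   all branches close; clash {B, ¬B} at x₀
2. Hence (C ⊔ B) ⊑ (∃r.A ⊔ B): entailed.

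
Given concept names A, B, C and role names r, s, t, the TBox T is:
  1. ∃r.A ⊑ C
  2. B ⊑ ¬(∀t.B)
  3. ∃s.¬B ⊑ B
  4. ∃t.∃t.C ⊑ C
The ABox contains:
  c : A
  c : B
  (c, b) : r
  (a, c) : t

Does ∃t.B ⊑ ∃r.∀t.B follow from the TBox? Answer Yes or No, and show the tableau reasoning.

No

1. ∃t.B ⊑ ∃r.∀t.B  ⇔  (∃t.B ⊓ ∀r.∃t.¬B) unsat w.r.t. T
   open: L(x₀) ⊇ {¬B, ∀r.¬A, ∀r.∃t.¬B, ∀s.B, ∀t.∀t.¬C, …} (+ ∃-successors)
2. Hence ∃t.B ⊑ ∃r.∀t.B: not entailed.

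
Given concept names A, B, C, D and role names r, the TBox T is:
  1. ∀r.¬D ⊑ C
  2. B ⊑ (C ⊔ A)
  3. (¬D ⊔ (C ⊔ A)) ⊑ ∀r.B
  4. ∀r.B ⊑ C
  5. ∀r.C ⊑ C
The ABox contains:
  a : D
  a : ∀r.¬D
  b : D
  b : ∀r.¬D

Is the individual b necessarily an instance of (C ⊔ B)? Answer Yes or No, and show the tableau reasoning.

1. b : (C ⊔ B)?  L(b) = {D, ∀r.¬D} ∪ {(¬C ⊓ ¬B)}
   clash {C, ¬C} at b — b ∈ (C ⊔ B)
2. Hence b : (C ⊔ B): entailed.

Yes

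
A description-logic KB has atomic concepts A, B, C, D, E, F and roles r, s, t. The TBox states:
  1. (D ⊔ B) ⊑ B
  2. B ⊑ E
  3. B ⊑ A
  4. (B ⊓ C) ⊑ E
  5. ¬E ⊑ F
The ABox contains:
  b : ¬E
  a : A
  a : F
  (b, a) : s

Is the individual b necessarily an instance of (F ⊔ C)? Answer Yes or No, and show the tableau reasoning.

1. b : (F ⊔ C)?  L(b) = {¬E} ∪ {(¬F ⊓ ¬C)}
   clash {F, ¬F} at b — b ∈ (F ⊔ C)
2. Hence b : (F ⊔ C): entailed.

Yes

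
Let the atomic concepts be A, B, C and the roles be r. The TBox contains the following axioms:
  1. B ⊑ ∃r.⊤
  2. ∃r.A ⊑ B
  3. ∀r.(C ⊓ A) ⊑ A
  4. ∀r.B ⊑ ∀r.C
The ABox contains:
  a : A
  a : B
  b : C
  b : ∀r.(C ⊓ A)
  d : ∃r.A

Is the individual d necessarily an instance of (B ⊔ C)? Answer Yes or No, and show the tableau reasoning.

1. d : (B ⊔ C)?  L(d) = {∃r.A} ∪ {(¬B ⊓ ¬C)}
   clash {B, ¬B} at d — d ∈ (B ⊔ C)
2. Hence d : (B ⊔ C): entailed.

Yes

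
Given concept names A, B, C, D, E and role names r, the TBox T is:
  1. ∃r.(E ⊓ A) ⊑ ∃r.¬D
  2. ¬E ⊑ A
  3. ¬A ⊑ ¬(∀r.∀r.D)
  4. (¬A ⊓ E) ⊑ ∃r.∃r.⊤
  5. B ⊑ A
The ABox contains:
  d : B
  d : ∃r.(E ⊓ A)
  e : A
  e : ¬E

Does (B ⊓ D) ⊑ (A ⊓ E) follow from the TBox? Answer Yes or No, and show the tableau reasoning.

1. (B ⊓ D) ⊑ (A ⊓ E)  ⇔  ((B ⊓ D) ⊓ (¬A ⊔ ¬E)) unsat w.r.t. T
   apply at x₀: B⊑A
   open: L(x₀) ⊇ {A, B, D, ¬E, ∀r.(¬E ⊔ ¬A)}
2. Hence (B ⊓ D) ⊑ (A ⊓ E): not entailed.

No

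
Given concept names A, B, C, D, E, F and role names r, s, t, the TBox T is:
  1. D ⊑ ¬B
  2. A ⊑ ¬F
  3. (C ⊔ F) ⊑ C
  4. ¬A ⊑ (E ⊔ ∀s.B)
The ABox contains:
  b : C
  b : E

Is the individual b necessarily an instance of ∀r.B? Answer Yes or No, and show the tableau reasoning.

No

1. b : ∀r.B?  L(b) = {C, E} ∪ {∃r.¬B}
   open: L(b) ⊇ {C, E, ¬A, ¬D, ∃r.¬B} (+ ∃-successors) — b ∉ ∀r.B possible
2. Hence b : ∀r.B: not entailed.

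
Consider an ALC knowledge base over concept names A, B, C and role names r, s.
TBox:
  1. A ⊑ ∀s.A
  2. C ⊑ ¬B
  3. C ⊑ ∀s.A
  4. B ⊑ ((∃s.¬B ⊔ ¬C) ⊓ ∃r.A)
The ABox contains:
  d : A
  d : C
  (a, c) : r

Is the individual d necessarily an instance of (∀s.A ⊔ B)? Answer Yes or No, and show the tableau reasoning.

Yes

1. d : (∀s.A ⊔ B)?  L(d) = {A, C} ∪ {(∃s.¬A ⊓ ¬B)}
   clash {A, ¬A} at an ∃-successor — d ∈ (∀s.A ⊔ B)
2. Hence d : (∀s.A ⊔ B): entailed.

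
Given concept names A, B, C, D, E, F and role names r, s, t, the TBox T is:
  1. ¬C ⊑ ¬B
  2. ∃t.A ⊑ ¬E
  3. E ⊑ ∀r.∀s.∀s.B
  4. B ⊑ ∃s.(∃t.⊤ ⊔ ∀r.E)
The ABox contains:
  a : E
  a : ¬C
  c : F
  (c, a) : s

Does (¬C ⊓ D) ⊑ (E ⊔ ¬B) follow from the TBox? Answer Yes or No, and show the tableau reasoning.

1. (¬C ⊓ D) ⊑ (E ⊔ ¬B)  ⇔  ((¬C ⊓ D) ⊓ (¬E ⊓ B)) unsat w.r.t. T
   all branches close; clash {B, ¬B} at x₀
2. Hence (¬C ⊓ D) ⊑ (E ⊔ ¬B): entailed.

Yes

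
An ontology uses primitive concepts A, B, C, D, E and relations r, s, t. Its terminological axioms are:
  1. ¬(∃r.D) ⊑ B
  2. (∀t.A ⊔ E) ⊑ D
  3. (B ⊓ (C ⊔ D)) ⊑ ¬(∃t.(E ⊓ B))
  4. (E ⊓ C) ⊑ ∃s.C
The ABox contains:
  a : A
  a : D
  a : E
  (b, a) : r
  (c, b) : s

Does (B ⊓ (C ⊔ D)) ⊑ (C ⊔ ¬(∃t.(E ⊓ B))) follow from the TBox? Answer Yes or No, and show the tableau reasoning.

Yes

1. (B ⊓ (C ⊔ D)) ⊑ (C ⊔ ¬(∃t.(E ⊓ B)))  ⇔  ((B ⊓ (C ⊔ D)) ⊓ (¬C ⊓ ∃t.(E ⊓ B))) unsat w.r.t. T
   all branches close; clash {B, ¬B} at an ∃-successor
2. Hence (B ⊓ (C ⊔ D)) ⊑ (C ⊔ ¬(∃t.(E ⊓ B))): entailed.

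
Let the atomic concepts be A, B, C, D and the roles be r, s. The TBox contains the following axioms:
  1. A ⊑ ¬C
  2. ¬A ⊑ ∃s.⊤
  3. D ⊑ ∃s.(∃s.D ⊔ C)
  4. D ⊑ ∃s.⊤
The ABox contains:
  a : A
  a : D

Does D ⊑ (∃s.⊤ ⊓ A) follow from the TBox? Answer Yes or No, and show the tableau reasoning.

1. D ⊑ (∃s.⊤ ⊓ A)  ⇔  (D ⊓ (∀s.⊥ ⊔ ¬A)) unsat w.r.t. T
   apply at x₀: D⊑∃s.(∃s.D ⊔ C); D⊑∃s.⊤
   open: L(x₀) ⊇ {D, ¬A, ∃s.(∃s.D ⊔ C), ∃s.⊤} (+ ∃-successors)
2. Hence D ⊑ (∃s.⊤ ⊓ A): not entailed.

No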